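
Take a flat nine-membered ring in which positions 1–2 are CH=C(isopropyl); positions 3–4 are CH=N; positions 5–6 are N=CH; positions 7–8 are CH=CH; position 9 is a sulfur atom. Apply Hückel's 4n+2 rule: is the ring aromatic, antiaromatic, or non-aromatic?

The p orbitals form a continuous loop: each doubly-bonded ring atom is sp² with one p-orbital electron; the doubly-bonded nitrogens are pyridine-type — their lone pairs lie in the ring plane, leaving one electron in the p orbital; the sulfur donates one lone pair from its p orbital. The ring is fully conjugated.
π-electron count: 4 × 2 = 8 from the double-bond units + 2 from the S atom = 10.
Since 10 = 4·2 + 2, the ring meets the 4n+2 criterion.

Aromatic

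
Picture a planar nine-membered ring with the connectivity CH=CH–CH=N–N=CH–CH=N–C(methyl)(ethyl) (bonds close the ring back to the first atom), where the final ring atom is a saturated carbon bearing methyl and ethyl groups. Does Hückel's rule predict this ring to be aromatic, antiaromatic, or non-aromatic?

The C(methyl)(ethyl) carbon is saturated: that saturated carbon is sp³ and has no p orbital in the ring π system. Conjugation is not continuous around the ring.
A ring that is not fully conjugated cannot be aromatic or antiaromatic regardless of its π-electron count.

Non-aromatic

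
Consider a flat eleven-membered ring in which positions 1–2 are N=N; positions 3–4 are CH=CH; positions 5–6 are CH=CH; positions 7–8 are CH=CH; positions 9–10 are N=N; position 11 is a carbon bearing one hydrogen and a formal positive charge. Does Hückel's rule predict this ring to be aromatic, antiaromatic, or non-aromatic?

Aromatic

Every ring atom contributes a p orbital perpendicular to the ring (every atom in a ring double bond is sp² and brings one electron to the p orbital; the doubly-bonded nitrogens are pyridine-type — their lone pairs lie in the ring plane, leaving one electron in the p orbital; the carbocation has an empty p orbital), so the π system is cyclic and fully conjugated.
Counting π electrons: 5 × 2 = 10 from the double-bond units + 0 from the CH(+) atom = 10.
Since 10 = 4·2 + 2, the ring meets the 4n+2 criterion.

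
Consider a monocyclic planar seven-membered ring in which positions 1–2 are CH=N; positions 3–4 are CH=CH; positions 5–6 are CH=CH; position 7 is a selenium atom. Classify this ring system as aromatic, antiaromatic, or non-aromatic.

Check conjugation: the double-bond atoms are sp², each contributing one p electron; each sp² =N– keeps its lone pair in-plane and puts one electron into the π system; the selenium donates one lone pair from its p orbital — every position has a p orbital, so the cyclic π system is continuous.
π-electron count: 3 × 2 = 6 from the double-bond units + 2 from the Se atom = 8.
8 is a 4n count (n = 2), so the planar conjugated ring is antiaromatic.

Antiaromatic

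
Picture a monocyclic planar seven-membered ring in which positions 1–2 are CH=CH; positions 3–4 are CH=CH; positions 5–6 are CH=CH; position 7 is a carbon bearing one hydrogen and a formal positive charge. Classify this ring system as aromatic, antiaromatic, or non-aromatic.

All ring atoms are sp² and supply a p orbital to the ring (the double-bond atoms are sp², each contributing one p electron; the carbocation has an empty p orbital); the conjugation is uninterrupted.
π-electron count: 3 × 2 = 6 from the double-bond units + 0 from the CH(+) atom = 6.
With 6 π electrons (n = 1), the Hückel 4n+2 condition holds.

Aromatic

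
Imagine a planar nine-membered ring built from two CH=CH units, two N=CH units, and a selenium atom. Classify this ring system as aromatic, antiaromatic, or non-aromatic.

Aromatic

The p orbitals form a continuous loop: every atom in a ring double bond is sp² and brings one electron to the p orbital; the doubly-bonded nitrogens are pyridine-type — their lone pairs lie in the ring plane, leaving one electron in the p orbital; the selenium donates one lone pair from its p orbital. The ring is fully conjugated.
Tallying contributions gives 4 × 2 = 8 from the double-bond units + 2 from the Se atom = 10.
Since 10 = 4·2 + 2, the ring meets the 4n+2 criterion.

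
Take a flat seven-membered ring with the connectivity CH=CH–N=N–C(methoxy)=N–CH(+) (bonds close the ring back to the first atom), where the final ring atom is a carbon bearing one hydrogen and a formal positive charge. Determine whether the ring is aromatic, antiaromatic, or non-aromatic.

Aromatic

Check conjugation: each doubly-bonded ring atom is sp² with one p-orbital electron; each =N– nitrogen is pyridine-type (lone pair in the sp² plane, one electron in the p orbital); the carbocation has an empty p orbital — every position has a p orbital, so the cyclic π system is continuous.
Tallying contributions gives 3 × 2 = 6 from the double-bond units + 0 from the CH(+) atom = 6.
That gives a 4n+2 count (6, n = 1).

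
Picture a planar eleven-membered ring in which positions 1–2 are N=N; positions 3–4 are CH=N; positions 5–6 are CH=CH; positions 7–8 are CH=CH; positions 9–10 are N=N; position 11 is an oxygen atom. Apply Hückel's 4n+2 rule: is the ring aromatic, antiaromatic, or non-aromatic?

All ring atoms are sp² and supply a p orbital to the ring (every atom in a ring double bond is sp² and brings one electron to the p orbital; the doubly-bonded nitrogens are pyridine-type — their lone pairs lie in the ring plane, leaving one electron in the p orbital; the oxygen donates one lone pair from its p orbital); the conjugation is uninterrupted.
π-electron count: 5 × 2 = 10 from the double-bond units + 2 from the O atom = 12.
A 4n π count (12, n = 3) in a planar conjugated ring means antiaromatic.

Antiaromatic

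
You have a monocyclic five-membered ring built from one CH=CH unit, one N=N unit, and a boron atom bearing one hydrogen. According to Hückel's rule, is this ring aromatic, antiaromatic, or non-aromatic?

Antiaromatic

All ring atoms are sp² and supply a p orbital to the ring (each doubly-bonded ring atom is sp² with one p-orbital electron; each =N– nitrogen is pyridine-type (lone pair in the sp² plane, one electron in the p orbital); the boron has an empty p orbital); the conjugation is uninterrupted.
Tallying contributions gives 2 × 2 = 4 from the double-bond units + 0 from the BH atom = 4.
4 is a 4n count (n = 1), so the planar conjugated ring is antiaromatic.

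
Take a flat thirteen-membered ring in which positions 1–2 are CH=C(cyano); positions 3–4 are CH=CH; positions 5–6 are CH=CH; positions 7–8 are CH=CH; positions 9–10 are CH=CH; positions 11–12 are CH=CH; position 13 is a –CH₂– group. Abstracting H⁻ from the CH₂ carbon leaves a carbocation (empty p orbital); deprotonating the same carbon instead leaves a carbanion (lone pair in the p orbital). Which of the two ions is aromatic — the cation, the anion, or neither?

Both ions have a continuous loop of p orbitals — each ring atom is sp².
Cation: 6 × 2 + 0 = 12 π electrons → 4(3), antiaromatic.
Anion: 6 × 2 + 2 = 14 π electrons → 4(3)+2, aromatic.

The anion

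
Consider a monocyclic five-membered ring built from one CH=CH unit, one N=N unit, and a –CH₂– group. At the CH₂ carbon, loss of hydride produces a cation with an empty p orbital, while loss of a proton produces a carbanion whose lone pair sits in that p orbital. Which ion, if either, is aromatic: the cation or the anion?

The anion

In either ion the ring is fully conjugated: every atom, including the new sp² carbon, supplies a p orbital.
Cation: 2 × 2 + 0 = 4 π electrons → 4(1), antiaromatic.
Anion: 2 × 2 + 2 = 6 π electrons → 4(1)+2, aromatic.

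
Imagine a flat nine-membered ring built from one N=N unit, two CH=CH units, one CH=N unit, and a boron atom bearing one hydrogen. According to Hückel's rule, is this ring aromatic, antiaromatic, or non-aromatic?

The p orbitals form a continuous loop: each doubly-bonded ring atom is sp² with one p-orbital electron; the doubly-bonded nitrogens are pyridine-type — their lone pairs lie in the ring plane, leaving one electron in the p orbital; the boron has an empty p orbital. The ring is fully conjugated.
Adding the contributions, 4 × 2 = 8 from the double-bond units + 0 from the BH atom = 8.
8 = 4(2); a planar, fully conjugated 4n system is antiaromatic.

Antiaromatic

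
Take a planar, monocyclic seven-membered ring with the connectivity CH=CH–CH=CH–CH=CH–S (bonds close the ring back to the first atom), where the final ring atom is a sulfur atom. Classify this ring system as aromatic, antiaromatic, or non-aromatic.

The p orbitals form a continuous loop: each doubly-bonded ring atom is sp² with one p-orbital electron; the sulfur donates one lone pair from its p orbital. The ring is fully conjugated.
Counting π electrons: 3 × 2 = 6 from the double-bond units + 2 from the S atom = 8.
A 4n π count (8, n = 2) in a planar conjugated ring means antiaromatic.

Antiaromatic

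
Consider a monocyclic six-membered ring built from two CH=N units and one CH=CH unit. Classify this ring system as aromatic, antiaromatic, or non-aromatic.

Aromatic

The p orbitals form a continuous loop: the double-bond atoms are sp², each contributing one p electron; the doubly-bonded nitrogens are pyridine-type — their lone pairs lie in the ring plane, leaving one electron in the p orbital. The ring is fully conjugated.
Counting π electrons: 3 × 2 = 6 from the 3 double-bond units.
With 6 π electrons (n = 1), the Hückel 4n+2 condition holds.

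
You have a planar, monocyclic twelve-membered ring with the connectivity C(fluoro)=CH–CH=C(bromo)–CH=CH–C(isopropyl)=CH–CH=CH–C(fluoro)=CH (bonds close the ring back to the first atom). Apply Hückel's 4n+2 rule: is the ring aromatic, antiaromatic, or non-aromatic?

Check conjugation: every atom in a ring double bond is sp² and brings one electron to the p orbital — every position has a p orbital, so the cyclic π system is continuous.
Tallying contributions gives 6 × 2 = 12 from the 6 double-bond units.
12 is a 4n count (n = 3), so the planar conjugated ring is antiaromatic.

Antiaromatic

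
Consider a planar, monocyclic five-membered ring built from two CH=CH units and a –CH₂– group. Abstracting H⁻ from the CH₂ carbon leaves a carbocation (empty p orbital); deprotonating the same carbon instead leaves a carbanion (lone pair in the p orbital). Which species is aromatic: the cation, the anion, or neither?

The anion

Once that carbon is sp², every ring atom has a p orbital and both ions are fully conjugated.
Cation: 2 × 2 + 0 = 4 π electrons → 4(1), antiaromatic.
Anion: 2 × 2 + 2 = 6 π electrons → 4(1)+2, aromatic.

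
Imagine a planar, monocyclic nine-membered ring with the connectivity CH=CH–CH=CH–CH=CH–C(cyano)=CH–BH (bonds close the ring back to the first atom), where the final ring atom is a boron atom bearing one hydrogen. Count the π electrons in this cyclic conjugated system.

8

The p orbitals form a continuous loop: each doubly-bonded ring atom is sp² with one p-orbital electron; the boron has an empty p orbital. The ring is fully conjugated.
π-electron count: 4 × 2 = 8 from the double-bond units + 0 from the BH atom = 8.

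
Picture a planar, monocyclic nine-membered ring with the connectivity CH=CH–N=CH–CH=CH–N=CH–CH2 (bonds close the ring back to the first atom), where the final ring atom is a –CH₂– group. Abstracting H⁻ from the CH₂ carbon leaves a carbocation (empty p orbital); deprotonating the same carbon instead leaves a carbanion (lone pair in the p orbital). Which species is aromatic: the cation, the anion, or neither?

The anion

Both ions have a continuous loop of p orbitals — each ring atom is sp².
Cation: 4 × 2 + 0 = 8 π electrons → 4(2), antiaromatic.
Anion: 4 × 2 + 2 = 10 π electrons → 4(2)+2, aromatic.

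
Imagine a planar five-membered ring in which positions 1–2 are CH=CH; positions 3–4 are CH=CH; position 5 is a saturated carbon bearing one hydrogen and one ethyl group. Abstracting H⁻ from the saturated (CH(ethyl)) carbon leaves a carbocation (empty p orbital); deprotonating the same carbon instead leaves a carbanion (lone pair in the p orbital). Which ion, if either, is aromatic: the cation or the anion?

The anion

Both ions have a continuous loop of p orbitals — each ring atom is sp².
Cation: 2 × 2 + 0 = 4 π electrons → 4(1), antiaromatic.
Anion: 2 × 2 + 2 = 6 π electrons → 4(1)+2, aromatic.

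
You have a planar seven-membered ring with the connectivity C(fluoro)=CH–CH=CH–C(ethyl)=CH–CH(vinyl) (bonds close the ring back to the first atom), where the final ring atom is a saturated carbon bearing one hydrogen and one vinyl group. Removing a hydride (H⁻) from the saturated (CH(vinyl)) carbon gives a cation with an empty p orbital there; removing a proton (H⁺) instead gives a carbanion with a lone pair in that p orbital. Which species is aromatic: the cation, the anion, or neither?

The cation

Once that carbon is sp², every ring atom has a p orbital and both ions are fully conjugated.
Cation: 3 × 2 + 0 = 6 π electrons → 4(1)+2, aromatic.
Anion: 3 × 2 + 2 = 8 π electrons → 4(2), antiaromatic.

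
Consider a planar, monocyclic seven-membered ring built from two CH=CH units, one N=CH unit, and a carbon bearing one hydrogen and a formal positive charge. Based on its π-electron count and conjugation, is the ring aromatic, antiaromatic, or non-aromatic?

Aromatic

Check conjugation: each doubly-bonded ring atom is sp² with one p-orbital electron; each =N– nitrogen is pyridine-type (lone pair in the sp² plane, one electron in the p orbital); the carbocation has an empty p orbital — every position has a p orbital, so the cyclic π system is continuous.
Counting π electrons: 3 × 2 = 6 from the double-bond units + 0 from the CH(+) atom = 6.
Since 6 = 4·1 + 2, the ring meets the 4n+2 criterion.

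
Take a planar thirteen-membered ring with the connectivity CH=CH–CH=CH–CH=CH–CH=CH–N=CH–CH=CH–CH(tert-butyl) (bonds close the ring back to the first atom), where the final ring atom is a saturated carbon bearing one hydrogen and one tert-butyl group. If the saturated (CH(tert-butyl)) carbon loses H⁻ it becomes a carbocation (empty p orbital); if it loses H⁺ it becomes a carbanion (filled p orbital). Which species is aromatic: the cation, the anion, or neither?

The anion

In both ions every ring atom is sp² and contributes a p orbital, so both rings are fully conjugated.
Cation: 6 × 2 + 0 = 12 π electrons → 4(3), antiaromatic.
Anion: 6 × 2 + 2 = 14 π electrons → 4(3)+2, aromatic.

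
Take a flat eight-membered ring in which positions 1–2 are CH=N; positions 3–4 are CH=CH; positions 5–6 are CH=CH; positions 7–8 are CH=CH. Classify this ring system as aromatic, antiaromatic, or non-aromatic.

Antiaromatic

Every ring atom contributes a p orbital perpendicular to the ring (each doubly-bonded ring atom is sp² with one p-orbital electron; the doubly-bonded nitrogens are pyridine-type — their lone pairs lie in the ring plane, leaving one electron in the p orbital), so the π system is cyclic and fully conjugated.
Tallying contributions gives 4 × 2 = 8 from the 4 double-bond units.
A 4n π count (8, n = 2) in a planar conjugated ring means antiaromatic.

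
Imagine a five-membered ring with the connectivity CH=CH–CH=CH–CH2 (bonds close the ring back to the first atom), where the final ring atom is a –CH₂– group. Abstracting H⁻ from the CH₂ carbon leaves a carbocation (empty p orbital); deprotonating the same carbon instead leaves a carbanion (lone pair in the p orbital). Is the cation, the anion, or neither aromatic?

Both ions have a continuous loop of p orbitals — each ring atom is sp².
Cation: 2 × 2 + 0 = 4 π electrons → 4(1), antiaromatic.
Anion: 2 × 2 + 2 = 6 π electrons → 4(1)+2, aromatic.

The anion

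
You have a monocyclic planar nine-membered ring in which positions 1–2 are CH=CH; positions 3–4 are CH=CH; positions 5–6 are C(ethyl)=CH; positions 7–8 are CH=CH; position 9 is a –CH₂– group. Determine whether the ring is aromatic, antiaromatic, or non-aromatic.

The CH2 carbon is saturated: the tetrahedral CH₂ carbon is sp³ and has no p orbital in the ring π system. Conjugation is not continuous around the ring.
A ring that is not fully conjugated cannot be aromatic or antiaromatic regardless of its π-electron count.

Non-aromatic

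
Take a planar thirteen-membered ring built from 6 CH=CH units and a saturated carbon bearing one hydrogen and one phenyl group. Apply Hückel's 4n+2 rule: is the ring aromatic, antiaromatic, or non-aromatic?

Non-aromatic

At the CH(phenyl) position, that saturated carbon is sp³ and has no p orbital in the ring π system; the ring's p-orbital overlap is broken there.
Broken conjugation rules out both aromaticity and antiaromaticity.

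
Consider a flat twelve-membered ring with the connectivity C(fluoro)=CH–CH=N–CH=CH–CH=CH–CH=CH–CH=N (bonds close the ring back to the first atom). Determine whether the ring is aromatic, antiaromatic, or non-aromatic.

Antiaromatic

The p orbitals form a continuous loop: every atom in a ring double bond is sp² and brings one electron to the p orbital; the doubly-bonded nitrogens are pyridine-type — their lone pairs lie in the ring plane, leaving one electron in the p orbital. The ring is fully conjugated.
Adding the contributions, 6 × 2 = 12 from the 6 double-bond units.
With 12 = 4·3 π electrons, Hückel's rule classifies the planar ring as antiaromatic.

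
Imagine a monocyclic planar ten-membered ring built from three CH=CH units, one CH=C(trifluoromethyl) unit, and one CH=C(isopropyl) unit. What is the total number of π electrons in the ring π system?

10

All ring atoms are sp² and supply a p orbital to the ring (the double-bond atoms are sp², each contributing one p electron); the conjugation is uninterrupted.
Counting π electrons: 5 × 2 = 10 from the 5 double-bond units.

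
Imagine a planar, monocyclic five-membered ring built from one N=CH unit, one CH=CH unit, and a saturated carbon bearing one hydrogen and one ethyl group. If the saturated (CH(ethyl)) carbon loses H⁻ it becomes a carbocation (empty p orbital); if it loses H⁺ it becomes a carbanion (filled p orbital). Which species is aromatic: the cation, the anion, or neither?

The anion

Once that carbon is sp², every ring atom has a p orbital and both ions are fully conjugated.
Cation: 2 × 2 + 0 = 4 π electrons → 4(1), antiaromatic.
Anion: 2 × 2 + 2 = 6 π electrons → 4(1)+2, aromatic.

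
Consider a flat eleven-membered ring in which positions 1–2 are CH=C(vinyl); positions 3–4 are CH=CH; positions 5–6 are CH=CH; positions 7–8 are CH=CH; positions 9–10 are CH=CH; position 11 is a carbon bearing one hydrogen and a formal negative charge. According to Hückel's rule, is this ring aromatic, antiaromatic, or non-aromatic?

The p orbitals form a continuous loop: every atom in a ring double bond is sp² and brings one electron to the p orbital; the carbanion's lone pair occupies the p orbital. The ring is fully conjugated.
Tallying contributions gives 5 × 2 = 10 from the double-bond units + 2 from the CH(-) atom = 12.
With 12 = 4·3 π electrons, Hückel's rule classifies the planar ring as antiaromatic.

Antiaromatic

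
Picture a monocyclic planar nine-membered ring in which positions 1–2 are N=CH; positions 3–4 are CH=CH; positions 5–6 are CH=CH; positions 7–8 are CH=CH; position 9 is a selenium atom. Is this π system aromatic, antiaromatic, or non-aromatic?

Check conjugation: the double-bond atoms are sp², each contributing one p electron; the doubly-bonded nitrogens are pyridine-type — their lone pairs lie in the ring plane, leaving one electron in the p orbital; the selenium donates one lone pair from its p orbital — every position has a p orbital, so the cyclic π system is continuous.
π-electron count: 4 × 2 = 8 from the double-bond units + 2 from the Se atom = 10.
10 = 4(2) + 2, which satisfies Hückel's 4n+2 rule.

Aromatic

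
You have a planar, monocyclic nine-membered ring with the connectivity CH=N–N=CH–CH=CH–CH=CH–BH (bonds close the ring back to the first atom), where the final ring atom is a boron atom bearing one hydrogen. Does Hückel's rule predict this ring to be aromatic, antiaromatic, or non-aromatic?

Antiaromatic

All ring atoms are sp² and supply a p orbital to the ring (each doubly-bonded ring atom is sp² with one p-orbital electron; the doubly-bonded nitrogens are pyridine-type — their lone pairs lie in the ring plane, leaving one electron in the p orbital; the boron has an empty p orbital); the conjugation is uninterrupted.
Adding the contributions, 4 × 2 = 8 from the double-bond units + 0 from the BH atom = 8.
With 8 = 4·2 π electrons, Hückel's rule classifies the planar ring as antiaromatic.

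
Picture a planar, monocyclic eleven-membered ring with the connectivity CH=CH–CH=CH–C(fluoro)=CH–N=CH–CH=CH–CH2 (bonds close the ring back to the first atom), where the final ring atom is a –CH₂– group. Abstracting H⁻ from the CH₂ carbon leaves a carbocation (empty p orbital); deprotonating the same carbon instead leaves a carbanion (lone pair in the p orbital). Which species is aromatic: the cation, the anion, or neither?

Once that carbon is sp², every ring atom has a p orbital and both ions are fully conjugated.
Cation: 5 × 2 + 0 = 10 π electrons → 4(2)+2, aromatic.
Anion: 5 × 2 + 2 = 12 π electrons → 4(3), antiaromatic.

The cation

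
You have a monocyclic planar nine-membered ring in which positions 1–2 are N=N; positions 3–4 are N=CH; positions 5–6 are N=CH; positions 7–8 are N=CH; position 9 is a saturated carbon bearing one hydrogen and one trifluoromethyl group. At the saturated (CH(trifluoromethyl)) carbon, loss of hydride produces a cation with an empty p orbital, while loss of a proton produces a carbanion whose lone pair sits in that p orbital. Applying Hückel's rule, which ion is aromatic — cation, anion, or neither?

The anion

Once that carbon is sp², every ring atom has a p orbital and both ions are fully conjugated.
Cation: 4 × 2 + 0 = 8 π electrons → 4(2), antiaromatic.
Anion: 4 × 2 + 2 = 10 π electrons → 4(2)+2, aromatic.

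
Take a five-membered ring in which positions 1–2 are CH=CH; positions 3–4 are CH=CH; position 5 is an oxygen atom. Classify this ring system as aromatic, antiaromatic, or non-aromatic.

All ring atoms are sp² and supply a p orbital to the ring (the double-bond atoms are sp², each contributing one p electron; the oxygen donates one lone pair from its p orbital); the conjugation is uninterrupted.
Adding the contributions, 2 × 2 = 4 from the double-bond units + 2 from the O atom = 6.
6 = 4(1) + 2, which satisfies Hückel's 4n+2 rule.
(The species described is furan.)

Aromatic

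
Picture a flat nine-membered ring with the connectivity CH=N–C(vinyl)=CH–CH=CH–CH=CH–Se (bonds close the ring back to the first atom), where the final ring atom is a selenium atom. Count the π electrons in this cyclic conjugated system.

10

Every ring atom contributes a p orbital perpendicular to the ring (every atom in a ring double bond is sp² and brings one electron to the p orbital; the doubly-bonded nitrogens are pyridine-type — their lone pairs lie in the ring plane, leaving one electron in the p orbital; the selenium donates one lone pair from its p orbital), so the π system is cyclic and fully conjugated.
Counting π electrons: 4 × 2 = 8 from the double-bond units + 2 from the Se atom = 10.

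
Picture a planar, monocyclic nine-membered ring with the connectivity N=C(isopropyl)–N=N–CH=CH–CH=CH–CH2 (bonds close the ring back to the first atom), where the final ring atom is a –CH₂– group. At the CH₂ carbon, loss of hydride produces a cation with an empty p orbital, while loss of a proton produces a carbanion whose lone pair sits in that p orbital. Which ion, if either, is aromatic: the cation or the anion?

The anion

In both ions every ring atom is sp² and contributes a p orbital, so both rings are fully conjugated.
Cation: 4 × 2 + 0 = 8 π electrons → 4(2), antiaromatic.
Anion: 4 × 2 + 2 = 10 π electrons → 4(2)+2, aromatic.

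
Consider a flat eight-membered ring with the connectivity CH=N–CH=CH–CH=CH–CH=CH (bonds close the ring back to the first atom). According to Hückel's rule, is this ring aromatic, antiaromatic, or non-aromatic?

Antiaromatic

Check conjugation: the double-bond atoms are sp², each contributing one p electron; each sp² =N– keeps its lone pair in-plane and puts one electron into the π system — every position has a p orbital, so the cyclic π system is continuous.
Counting π electrons: 4 × 2 = 8 from the 4 double-bond units.
A 4n π count (8, n = 2) in a planar conjugated ring means antiaromatic.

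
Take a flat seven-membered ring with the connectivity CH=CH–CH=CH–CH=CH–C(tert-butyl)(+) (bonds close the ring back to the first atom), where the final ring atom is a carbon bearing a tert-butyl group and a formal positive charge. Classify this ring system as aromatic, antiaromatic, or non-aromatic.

Every ring atom contributes a p orbital perpendicular to the ring (the double-bond atoms are sp², each contributing one p electron; the carbocation has an empty p orbital), so the π system is cyclic and fully conjugated.
π-electron count: 3 × 2 = 6 from the double-bond units + 0 from the C(tert-butyl)(+) atom = 6.
6 = 4(1) + 2, which satisfies Hückel's 4n+2 rule.

Aromatic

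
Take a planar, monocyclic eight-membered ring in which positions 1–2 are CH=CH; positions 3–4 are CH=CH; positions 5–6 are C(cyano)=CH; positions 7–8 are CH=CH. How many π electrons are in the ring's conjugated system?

All ring atoms are sp² and supply a p orbital to the ring (each doubly-bonded ring atom is sp² with one p-orbital electron); the conjugation is uninterrupted.
Counting π electrons: 4 × 2 = 8 from the 4 double-bond units.

8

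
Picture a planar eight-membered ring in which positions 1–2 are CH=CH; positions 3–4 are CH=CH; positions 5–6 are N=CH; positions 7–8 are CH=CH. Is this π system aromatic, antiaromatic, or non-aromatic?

Antiaromatic

Every ring atom contributes a p orbital perpendicular to the ring (each doubly-bonded ring atom is sp² with one p-orbital electron; the doubly-bonded nitrogens are pyridine-type — their lone pairs lie in the ring plane, leaving one electron in the p orbital), so the π system is cyclic and fully conjugated.
π-electron count: 4 × 2 = 8 from the 4 double-bond units.
8 is a 4n count (n = 2), so the planar conjugated ring is antiaromatic.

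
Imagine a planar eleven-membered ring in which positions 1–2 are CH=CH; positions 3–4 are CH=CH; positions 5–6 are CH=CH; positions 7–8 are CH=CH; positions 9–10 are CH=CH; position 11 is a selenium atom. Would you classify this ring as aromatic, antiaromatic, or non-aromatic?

All ring atoms are sp² and supply a p orbital to the ring (every atom in a ring double bond is sp² and brings one electron to the p orbital; the selenium donates one lone pair from its p orbital); the conjugation is uninterrupted.
π-electron count: 5 × 2 = 10 from the double-bond units + 2 from the Se atom = 12.
With 12 = 4·3 π electrons, Hückel's rule classifies the planar ring as antiaromatic.

Antiaromatic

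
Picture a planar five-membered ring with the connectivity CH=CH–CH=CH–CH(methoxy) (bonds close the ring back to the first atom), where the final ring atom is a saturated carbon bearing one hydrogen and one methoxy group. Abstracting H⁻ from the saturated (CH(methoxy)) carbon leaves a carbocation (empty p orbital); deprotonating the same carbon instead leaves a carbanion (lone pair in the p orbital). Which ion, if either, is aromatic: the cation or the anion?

In both ions every ring atom is sp² and contributes a p orbital, so both rings are fully conjugated.
Cation: 2 × 2 + 0 = 4 π electrons → 4(1), antiaromatic.
Anion: 2 × 2 + 2 = 6 π electrons → 4(1)+2, aromatic.

The anion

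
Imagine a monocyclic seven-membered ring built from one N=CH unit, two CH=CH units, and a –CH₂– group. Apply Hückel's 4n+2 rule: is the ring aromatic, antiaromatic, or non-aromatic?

Non-aromatic

The CH2 position has four σ bonds — the tetrahedral CH₂ carbon is sp³ and has no p orbital in the ring π system — so the cyclic conjugation is interrupted.
Without a continuous loop of overlapping p orbitals the Hückel electron count never comes into play.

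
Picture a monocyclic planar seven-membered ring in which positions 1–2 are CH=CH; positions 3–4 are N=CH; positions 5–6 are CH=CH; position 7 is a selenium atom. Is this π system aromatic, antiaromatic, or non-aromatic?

All ring atoms are sp² and supply a p orbital to the ring (each doubly-bonded ring atom is sp² with one p-orbital electron; each sp² =N– keeps its lone pair in-plane and puts one electron into the π system; the selenium donates one lone pair from its p orbital); the conjugation is uninterrupted.
π-electron count: 3 × 2 = 6 from the double-bond units + 2 from the Se atom = 8.
8 = 4(2); a planar, fully conjugated 4n system is antiaromatic.

Antiaromatic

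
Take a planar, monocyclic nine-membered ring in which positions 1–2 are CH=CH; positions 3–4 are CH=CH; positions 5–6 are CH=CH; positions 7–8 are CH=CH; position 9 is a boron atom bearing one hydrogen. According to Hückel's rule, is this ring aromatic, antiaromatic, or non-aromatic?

Antiaromatic

Check conjugation: each doubly-bonded ring atom is sp² with one p-orbital electron; the boron has an empty p orbital — every position has a p orbital, so the cyclic π system is continuous.
Counting π electrons: 4 × 2 = 8 from the double-bond units + 0 from the BH atom = 8.
With 8 = 4·2 π electrons, Hückel's rule classifies the planar ring as antiaromatic.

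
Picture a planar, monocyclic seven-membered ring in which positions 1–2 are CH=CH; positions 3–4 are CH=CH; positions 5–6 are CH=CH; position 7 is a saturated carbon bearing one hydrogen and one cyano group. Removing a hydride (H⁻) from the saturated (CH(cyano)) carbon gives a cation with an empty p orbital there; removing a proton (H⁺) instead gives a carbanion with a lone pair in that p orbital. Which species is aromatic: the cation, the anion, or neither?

In either ion the ring is fully conjugated: every atom, including the new sp² carbon, supplies a p orbital.
Cation: 3 × 2 + 0 = 6 π electrons → 4(1)+2, aromatic.
Anion: 3 × 2 + 2 = 8 π electrons → 4(2), antiaromatic.

The cation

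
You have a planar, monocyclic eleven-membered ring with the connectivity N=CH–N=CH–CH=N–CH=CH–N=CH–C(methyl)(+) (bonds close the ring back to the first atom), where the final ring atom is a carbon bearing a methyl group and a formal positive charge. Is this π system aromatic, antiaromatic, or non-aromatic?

Aromatic

Check conjugation: every atom in a ring double bond is sp² and brings one electron to the p orbital; the doubly-bonded nitrogens are pyridine-type — their lone pairs lie in the ring plane, leaving one electron in the p orbital; the carbocation has an empty p orbital — every position has a p orbital, so the cyclic π system is continuous.
π-electron count: 5 × 2 = 10 from the double-bond units + 0 from the C(methyl)(+) atom = 10.
That gives a 4n+2 count (10, n = 2).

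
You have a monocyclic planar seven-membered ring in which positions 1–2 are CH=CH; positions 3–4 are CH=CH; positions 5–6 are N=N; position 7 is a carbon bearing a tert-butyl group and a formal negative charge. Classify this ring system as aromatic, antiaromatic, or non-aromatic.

The p orbitals form a continuous loop: the double-bond atoms are sp², each contributing one p electron; each =N– nitrogen is pyridine-type (lone pair in the sp² plane, one electron in the p orbital); the carbanion's lone pair occupies the p orbital. The ring is fully conjugated.
Tallying contributions gives 3 × 2 = 6 from the double-bond units + 2 from the C(tert-butyl)(-) atom = 8.
A 4n π count (8, n = 2) in a planar conjugated ring means antiaromatic.

Antiaromatic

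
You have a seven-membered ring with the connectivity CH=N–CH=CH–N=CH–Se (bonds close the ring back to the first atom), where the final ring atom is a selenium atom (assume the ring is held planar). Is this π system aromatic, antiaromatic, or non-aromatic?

Antiaromatic

Every ring atom contributes a p orbital perpendicular to the ring (every atom in a ring double bond is sp² and brings one electron to the p orbital; each =N– nitrogen is pyridine-type (lone pair in the sp² plane, one electron in the p orbital); the selenium donates one lone pair from its p orbital), so the π system is cyclic and fully conjugated.
Tallying contributions gives 3 × 2 = 6 from the double-bond units + 2 from the Se atom = 8.
8 = 4(2); a planar, fully conjugated 4n system is antiaromatic.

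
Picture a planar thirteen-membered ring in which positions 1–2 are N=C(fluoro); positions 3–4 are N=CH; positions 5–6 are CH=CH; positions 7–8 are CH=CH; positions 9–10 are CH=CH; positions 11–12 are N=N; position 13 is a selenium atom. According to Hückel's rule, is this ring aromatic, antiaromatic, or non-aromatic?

Aromatic

The p orbitals form a continuous loop: the double-bond atoms are sp², each contributing one p electron; each =N– nitrogen is pyridine-type (lone pair in the sp² plane, one electron in the p orbital); the selenium donates one lone pair from its p orbital. The ring is fully conjugated.
Counting π electrons: 6 × 2 = 12 from the double-bond units + 2 from the Se atom = 14.
14 = 4(3) + 2, which satisfies Hückel's 4n+2 rule.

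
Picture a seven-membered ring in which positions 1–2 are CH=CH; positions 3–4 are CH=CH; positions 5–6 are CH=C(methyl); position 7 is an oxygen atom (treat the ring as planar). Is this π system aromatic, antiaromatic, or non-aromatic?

Antiaromatic

Check conjugation: each doubly-bonded ring atom is sp² with one p-orbital electron; the oxygen donates one lone pair from its p orbital — every position has a p orbital, so the cyclic π system is continuous.
Tallying contributions gives 3 × 2 = 6 from the double-bond units + 2 from the O atom = 8.
A 4n π count (8, n = 2) in a planar conjugated ring means antiaromatic.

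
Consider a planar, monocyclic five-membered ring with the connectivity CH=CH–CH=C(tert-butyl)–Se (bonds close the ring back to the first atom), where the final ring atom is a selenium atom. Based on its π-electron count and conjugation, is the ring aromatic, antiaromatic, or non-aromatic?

The p orbitals form a continuous loop: every atom in a ring double bond is sp² and brings one electron to the p orbital; the selenium donates one lone pair from its p orbital. The ring is fully conjugated.
π-electron count: 2 × 2 = 4 from the double-bond units + 2 from the Se atom = 6.
That gives a 4n+2 count (6, n = 1).

Aromatic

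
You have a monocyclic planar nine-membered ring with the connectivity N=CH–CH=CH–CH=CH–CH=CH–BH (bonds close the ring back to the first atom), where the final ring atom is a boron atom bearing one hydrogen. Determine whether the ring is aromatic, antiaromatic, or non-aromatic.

Antiaromatic

Every ring atom contributes a p orbital perpendicular to the ring (every atom in a ring double bond is sp² and brings one electron to the p orbital; the doubly-bonded nitrogens are pyridine-type — their lone pairs lie in the ring plane, leaving one electron in the p orbital; the boron has an empty p orbital), so the π system is cyclic and fully conjugated.
Tallying contributions gives 4 × 2 = 8 from the double-bond units + 0 from the BH atom = 8.
With 8 = 4·2 π electrons, Hückel's rule classifies the planar ring as antiaromatic.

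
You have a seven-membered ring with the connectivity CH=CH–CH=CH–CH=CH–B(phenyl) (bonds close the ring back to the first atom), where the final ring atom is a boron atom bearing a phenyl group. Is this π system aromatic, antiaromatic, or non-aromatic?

Check conjugation: the double-bond atoms are sp², each contributing one p electron; the boron has an empty p orbital — every position has a p orbital, so the cyclic π system is continuous.
Tallying contributions gives 3 × 2 = 6 from the double-bond units + 0 from the B(phenyl) atom = 6.
Since 6 = 4·1 + 2, the ring meets the 4n+2 criterion.

Aromatic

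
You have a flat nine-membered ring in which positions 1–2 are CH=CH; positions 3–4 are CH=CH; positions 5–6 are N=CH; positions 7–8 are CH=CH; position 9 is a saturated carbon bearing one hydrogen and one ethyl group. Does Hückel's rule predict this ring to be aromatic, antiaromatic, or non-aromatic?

Non-aromatic

The CH(ethyl) carbon is saturated: that saturated carbon is sp³ and has no p orbital in the ring π system. Conjugation is not continuous around the ring.
A ring that is not fully conjugated cannot be aromatic or antiaromatic regardless of its π-electron count.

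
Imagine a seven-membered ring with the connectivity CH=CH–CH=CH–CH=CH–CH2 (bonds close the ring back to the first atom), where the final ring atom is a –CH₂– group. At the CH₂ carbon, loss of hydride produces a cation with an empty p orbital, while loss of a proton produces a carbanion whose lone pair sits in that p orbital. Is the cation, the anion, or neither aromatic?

Both ions have a continuous loop of p orbitals — each ring atom is sp².
Cation: 3 × 2 + 0 = 6 π electrons → 4(1)+2, aromatic.
Anion: 3 × 2 + 2 = 8 π electrons → 4(2), antiaromatic.

The cation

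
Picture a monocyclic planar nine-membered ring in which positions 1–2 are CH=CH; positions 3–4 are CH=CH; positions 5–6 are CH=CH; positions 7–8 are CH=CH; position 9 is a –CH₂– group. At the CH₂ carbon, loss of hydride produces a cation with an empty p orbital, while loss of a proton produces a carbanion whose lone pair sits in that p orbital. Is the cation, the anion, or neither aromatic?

Both ions have a continuous loop of p orbitals — each ring atom is sp².
Cation: 4 × 2 + 0 = 8 π electrons → 4(2), antiaromatic.
Anion: 4 × 2 + 2 = 10 π electrons → 4(2)+2, aromatic.

The anion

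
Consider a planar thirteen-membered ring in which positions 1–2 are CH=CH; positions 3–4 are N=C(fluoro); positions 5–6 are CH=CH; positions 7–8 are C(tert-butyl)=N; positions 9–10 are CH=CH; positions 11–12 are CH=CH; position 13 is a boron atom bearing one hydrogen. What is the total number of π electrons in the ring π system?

12

Every ring atom contributes a p orbital perpendicular to the ring (the double-bond atoms are sp², each contributing one p electron; each =N– nitrogen is pyridine-type (lone pair in the sp² plane, one electron in the p orbital); the boron has an empty p orbital), so the π system is cyclic and fully conjugated.
π-electron count: 6 × 2 = 12 from the double-bond units + 0 from the BH atom = 12.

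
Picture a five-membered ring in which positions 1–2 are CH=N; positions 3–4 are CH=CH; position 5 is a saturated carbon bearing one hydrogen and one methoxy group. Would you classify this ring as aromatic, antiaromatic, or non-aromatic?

Non-aromatic

At the CH(methoxy) position, that saturated carbon is sp³ and has no p orbital in the ring π system; the ring's p-orbital overlap is broken there.
Hückel's rule only applies to fully conjugated rings, so this one is simply non-aromatic.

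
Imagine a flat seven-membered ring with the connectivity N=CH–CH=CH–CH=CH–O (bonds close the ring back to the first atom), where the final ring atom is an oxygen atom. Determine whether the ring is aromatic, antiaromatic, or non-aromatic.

Check conjugation: each doubly-bonded ring atom is sp² with one p-orbital electron; each sp² =N– keeps its lone pair in-plane and puts one electron into the π system; the oxygen donates one lone pair from its p orbital — every position has a p orbital, so the cyclic π system is continuous.
Adding the contributions, 3 × 2 = 6 from the double-bond units + 2 from the O atom = 8.
8 is a 4n count (n = 2), so the planar conjugated ring is antiaromatic.

Antiaromatic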